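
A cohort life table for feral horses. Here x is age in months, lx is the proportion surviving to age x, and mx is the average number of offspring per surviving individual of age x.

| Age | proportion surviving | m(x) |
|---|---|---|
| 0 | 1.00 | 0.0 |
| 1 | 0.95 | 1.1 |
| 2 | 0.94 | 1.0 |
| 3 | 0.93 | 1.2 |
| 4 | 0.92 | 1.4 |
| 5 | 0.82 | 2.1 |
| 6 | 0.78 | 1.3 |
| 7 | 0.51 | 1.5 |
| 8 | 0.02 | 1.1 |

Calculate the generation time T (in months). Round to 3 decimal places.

lx·mx: 0, 1.045, 0.94, 1.116, 1.288, 1.722, 1.014, 0.765, 0.022 → R0 = 7.912
x·lx·mx: 0, 1.045, 1.88, 3.348, 5.152, 8.61, 6.084, 5.355, 0.176 → Σ = 31.65
T = 31.65 / 7.912 = 4.000253… → 4.000

4.000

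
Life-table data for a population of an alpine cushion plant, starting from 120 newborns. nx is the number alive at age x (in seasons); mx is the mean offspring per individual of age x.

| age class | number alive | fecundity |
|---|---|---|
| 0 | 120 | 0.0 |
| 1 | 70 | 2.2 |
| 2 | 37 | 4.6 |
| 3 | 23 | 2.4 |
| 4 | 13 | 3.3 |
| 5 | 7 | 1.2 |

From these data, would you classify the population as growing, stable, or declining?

growing

lx = nx/n0 = nx/120: 1, 0.58333…, 0.30833…, 0.19167…, 0.10833…, 0.05833…
R0 = Σ lx·mx = 0 + 1.283333… + 1.418333… + 0.46… + 0.3575… + 0.07… = 3.589167…
R0 > 1, so the population is growing.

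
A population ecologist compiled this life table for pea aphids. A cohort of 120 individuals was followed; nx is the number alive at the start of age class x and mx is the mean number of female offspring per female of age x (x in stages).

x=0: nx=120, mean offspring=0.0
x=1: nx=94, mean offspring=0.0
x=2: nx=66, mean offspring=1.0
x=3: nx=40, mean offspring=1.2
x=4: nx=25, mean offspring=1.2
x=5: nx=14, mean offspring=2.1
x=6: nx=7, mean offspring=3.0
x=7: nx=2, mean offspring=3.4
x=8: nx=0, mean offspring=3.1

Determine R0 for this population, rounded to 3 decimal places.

1.677

lx = nx/n0 = nx/120: 1, 0.78333…, 0.55, 0.33333…, 0.20833…, 0.11667…, 0.05833…, 0.01667…, 0
lx·mx by age: 0, 0, 0.55, 0.4…, 0.25…, 0.245…, 0.175…, 0.056667…, 0
R0 = Σ lx·mx = 1.676667… → 1.677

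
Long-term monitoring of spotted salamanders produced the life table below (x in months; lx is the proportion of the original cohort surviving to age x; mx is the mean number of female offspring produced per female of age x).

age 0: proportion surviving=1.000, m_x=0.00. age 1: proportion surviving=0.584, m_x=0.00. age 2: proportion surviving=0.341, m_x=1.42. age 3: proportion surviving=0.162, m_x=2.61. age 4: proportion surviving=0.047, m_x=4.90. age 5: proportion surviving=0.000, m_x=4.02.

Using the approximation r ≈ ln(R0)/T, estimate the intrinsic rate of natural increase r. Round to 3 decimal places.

0.046

R0 = Σ lx·mx = 0 + 0 + 0.48422 + 0.42282 + 0.2303 + 0 = 1.13734
Σ x·lx·mx = 3.1581; T = 3.1581/1.13734 = 2.77674…
r ≈ ln(R0)/T = ln(1.13734)/2.77674… = 0.04635… → 0.046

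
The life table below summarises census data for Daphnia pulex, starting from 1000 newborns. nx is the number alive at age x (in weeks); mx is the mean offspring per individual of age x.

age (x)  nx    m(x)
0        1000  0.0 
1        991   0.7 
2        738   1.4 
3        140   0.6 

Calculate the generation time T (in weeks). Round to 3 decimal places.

lx = nx/n0 = nx/1000: 1, 0.991, 0.738, 0.14
lx·mx: 0, 0.6937, 1.0332, 0.084 → R0 = 1.8109
x·lx·mx: 0, 0.6937, 2.0664, 0.252 → Σ = 3.0121
T = 3.0121 / 1.8109 = 1.663317… → 1.663

1.663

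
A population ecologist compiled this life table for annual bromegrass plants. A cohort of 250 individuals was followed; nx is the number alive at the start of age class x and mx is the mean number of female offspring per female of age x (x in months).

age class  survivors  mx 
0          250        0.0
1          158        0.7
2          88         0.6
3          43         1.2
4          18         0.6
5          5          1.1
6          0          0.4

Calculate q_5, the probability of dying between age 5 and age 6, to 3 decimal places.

lx = nx/n0 = nx/250: 1, 0.632, 0.352, 0.172, 0.072, 0.02, 0
q_5 = (l_5 − l_6) / l_5 = (0.02 − 0) / 0.02
     = 0.02 / 0.02 = 1 → 1.000

1.000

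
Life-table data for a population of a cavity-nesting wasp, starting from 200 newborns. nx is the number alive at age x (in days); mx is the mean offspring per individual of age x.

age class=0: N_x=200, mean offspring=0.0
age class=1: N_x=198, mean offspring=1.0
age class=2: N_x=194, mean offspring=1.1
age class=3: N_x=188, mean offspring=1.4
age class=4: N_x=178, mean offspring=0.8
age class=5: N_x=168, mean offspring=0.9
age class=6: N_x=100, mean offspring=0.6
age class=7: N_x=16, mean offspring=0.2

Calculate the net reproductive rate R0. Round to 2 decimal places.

5.16

lx = nx/n0 = nx/200: 1, 0.99, 0.97, 0.94, 0.89, 0.84, 0.5, 0.08
lx·mx by age: 0, 0.99, 1.067, 1.316, 0.712, 0.756, 0.3, 0.016
R0 = Σ lx·mx = 5.157 → 5.16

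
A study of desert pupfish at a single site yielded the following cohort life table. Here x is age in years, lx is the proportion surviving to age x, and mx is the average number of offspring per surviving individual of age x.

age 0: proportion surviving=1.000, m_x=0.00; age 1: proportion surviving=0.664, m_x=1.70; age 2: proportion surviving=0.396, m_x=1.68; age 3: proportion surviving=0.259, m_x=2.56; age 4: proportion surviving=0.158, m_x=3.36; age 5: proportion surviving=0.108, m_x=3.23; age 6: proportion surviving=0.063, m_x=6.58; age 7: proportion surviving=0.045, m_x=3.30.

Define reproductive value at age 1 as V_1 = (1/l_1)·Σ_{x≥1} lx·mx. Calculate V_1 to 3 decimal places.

lx·mx for x ≥ 1: 1.1288, 0.66528, 0.66304, 0.53088, 0.34884, 0.41454, 0.1485 → sum = 3.89988
V_1 = 3.89988 / l_1 = 3.89988 / 0.664 = 5.873313… → 5.873

5.873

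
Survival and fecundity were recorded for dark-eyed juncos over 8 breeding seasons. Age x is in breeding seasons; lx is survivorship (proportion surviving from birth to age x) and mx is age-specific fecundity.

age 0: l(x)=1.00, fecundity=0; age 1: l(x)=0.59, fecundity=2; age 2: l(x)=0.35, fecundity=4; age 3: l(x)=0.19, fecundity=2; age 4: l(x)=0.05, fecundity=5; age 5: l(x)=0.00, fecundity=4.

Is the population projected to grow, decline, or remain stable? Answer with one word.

R0 = Σ lx·mx = 0 + 1.18 + 1.4 + 0.38 + 0.25 + 0 = 3.21
R0 > 1, so the population is growing.

growing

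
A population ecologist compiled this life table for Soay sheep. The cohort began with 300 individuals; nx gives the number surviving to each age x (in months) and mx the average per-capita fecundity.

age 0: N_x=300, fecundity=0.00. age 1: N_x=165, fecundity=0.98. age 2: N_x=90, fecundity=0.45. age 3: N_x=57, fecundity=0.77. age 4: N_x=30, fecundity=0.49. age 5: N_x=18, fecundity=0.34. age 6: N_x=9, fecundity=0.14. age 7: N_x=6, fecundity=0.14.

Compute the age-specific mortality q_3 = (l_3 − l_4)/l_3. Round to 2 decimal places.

lx = nx/n0 = nx/300: 1, 0.55, 0.3, 0.19, 0.1, 0.06, 0.03, 0.02
q_3 = (l_3 − l_4) / l_3 = (0.19 − 0.1) / 0.19
     = 0.09 / 0.19 = 0.473684… → 0.47

0.47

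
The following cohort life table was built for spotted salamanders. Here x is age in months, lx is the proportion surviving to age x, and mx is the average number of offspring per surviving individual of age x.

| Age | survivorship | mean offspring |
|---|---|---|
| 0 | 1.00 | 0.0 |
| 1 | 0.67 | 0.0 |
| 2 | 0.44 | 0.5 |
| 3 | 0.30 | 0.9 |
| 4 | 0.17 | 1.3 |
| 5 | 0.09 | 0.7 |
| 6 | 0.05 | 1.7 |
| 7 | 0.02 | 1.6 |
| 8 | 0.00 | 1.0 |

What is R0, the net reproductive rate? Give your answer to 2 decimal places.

0.89

lx·mx by age: 0, 0, 0.22, 0.27, 0.221, 0.063, 0.085, 0.032, 0
R0 = Σ lx·mx = 0.891 → 0.89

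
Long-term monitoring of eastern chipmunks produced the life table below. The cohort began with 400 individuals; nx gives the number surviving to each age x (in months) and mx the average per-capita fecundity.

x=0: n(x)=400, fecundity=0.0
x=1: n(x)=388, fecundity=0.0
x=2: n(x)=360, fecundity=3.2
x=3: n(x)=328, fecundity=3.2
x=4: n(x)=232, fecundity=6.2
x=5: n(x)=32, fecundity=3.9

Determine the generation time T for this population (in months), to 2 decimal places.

3.14

lx = nx/n0 = nx/400: 1, 0.97, 0.9, 0.82, 0.58, 0.08
lx·mx: 0, 0, 2.88, 2.624, 3.596, 0.312 → R0 = 9.412
x·lx·mx: 0, 0, 5.76, 7.872, 14.384, 1.56 → Σ = 29.576
T = 29.576 / 9.412 = 3.142371… → 3.14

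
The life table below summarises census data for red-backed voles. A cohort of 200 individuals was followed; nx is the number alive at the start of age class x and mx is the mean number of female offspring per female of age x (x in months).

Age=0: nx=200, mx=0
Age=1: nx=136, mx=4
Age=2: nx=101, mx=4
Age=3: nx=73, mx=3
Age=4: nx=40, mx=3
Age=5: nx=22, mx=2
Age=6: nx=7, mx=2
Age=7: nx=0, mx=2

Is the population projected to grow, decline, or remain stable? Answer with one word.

growing

lx = nx/n0 = nx/200: 1, 0.68, 0.505, 0.365, 0.2, 0.11, 0.035, 0
R0 = Σ lx·mx = 0 + 2.72 + 2.02 + 1.095 + 0.6 + 0.22 + 0.07 + 0 = 6.725
R0 > 1, so the population is growing.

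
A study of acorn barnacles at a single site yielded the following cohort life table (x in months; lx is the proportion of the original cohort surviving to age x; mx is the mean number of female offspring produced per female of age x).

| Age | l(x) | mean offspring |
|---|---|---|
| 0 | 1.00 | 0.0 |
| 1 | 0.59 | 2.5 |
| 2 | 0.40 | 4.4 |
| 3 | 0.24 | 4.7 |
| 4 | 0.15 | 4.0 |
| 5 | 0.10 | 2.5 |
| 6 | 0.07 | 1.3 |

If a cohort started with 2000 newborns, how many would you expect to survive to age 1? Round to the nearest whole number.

Expected survivors = N0 · l_1 = 2000 × 0.59 = 1180 → 1180

1180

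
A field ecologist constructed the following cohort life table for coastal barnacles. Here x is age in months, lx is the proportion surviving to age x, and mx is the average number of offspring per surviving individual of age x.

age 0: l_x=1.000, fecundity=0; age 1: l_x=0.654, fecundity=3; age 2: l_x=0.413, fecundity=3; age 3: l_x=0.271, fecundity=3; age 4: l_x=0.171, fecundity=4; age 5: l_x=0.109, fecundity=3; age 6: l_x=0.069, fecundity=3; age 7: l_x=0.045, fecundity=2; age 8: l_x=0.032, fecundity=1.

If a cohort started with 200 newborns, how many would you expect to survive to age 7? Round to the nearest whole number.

Expected survivors = N0 · l_7 = 200 × 0.045 = 9 → 9

9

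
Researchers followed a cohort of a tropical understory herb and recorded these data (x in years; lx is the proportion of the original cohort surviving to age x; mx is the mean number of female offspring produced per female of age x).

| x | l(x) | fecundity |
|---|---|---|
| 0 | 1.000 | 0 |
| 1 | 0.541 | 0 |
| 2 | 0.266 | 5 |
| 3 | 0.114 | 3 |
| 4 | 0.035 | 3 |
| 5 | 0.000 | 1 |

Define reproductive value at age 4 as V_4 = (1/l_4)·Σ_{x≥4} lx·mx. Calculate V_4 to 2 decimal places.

lx·mx for x ≥ 4: 0.105, 0 → sum = 0.105
V_4 = 0.105 / l_4 = 0.105 / 0.035 = 3 → 3.00

3.00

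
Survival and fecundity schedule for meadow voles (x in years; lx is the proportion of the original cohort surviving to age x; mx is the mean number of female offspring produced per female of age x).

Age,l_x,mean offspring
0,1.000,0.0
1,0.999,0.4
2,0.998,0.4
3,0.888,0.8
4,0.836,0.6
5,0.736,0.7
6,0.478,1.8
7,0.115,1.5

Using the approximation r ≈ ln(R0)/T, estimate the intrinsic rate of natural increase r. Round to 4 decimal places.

R0 = Σ lx·mx = 0 + 0.3996 + 0.3992 + 0.7104 + 0.5016 + 0.5152 + 0.8604 + 0.1725 = 3.5589
Σ x·lx·mx = 14.2815; T = 14.2815/3.5589 = 4.0129…
r ≈ ln(R0)/T = ln(3.5589)/4.0129… = 0.316343… → 0.3163

0.3163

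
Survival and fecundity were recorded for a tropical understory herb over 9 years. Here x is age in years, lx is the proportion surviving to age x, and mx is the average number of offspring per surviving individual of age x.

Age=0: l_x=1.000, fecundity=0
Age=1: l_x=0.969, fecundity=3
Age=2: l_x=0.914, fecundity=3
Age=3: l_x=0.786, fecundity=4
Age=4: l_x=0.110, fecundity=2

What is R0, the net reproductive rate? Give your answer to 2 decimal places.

lx·mx by age: 0, 2.907, 2.742, 3.144, 0.22
R0 = Σ lx·mx = 9.013 → 9.01

9.01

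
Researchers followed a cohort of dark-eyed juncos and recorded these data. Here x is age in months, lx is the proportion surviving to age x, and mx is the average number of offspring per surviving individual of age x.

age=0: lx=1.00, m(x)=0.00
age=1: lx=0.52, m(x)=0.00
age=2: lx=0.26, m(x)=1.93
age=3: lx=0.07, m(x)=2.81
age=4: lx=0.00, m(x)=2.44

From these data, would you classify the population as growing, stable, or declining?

declining

R0 = Σ lx·mx = 0 + 0 + 0.5018 + 0.1967 + 0 = 0.6985
R0 < 1, so the population is declining.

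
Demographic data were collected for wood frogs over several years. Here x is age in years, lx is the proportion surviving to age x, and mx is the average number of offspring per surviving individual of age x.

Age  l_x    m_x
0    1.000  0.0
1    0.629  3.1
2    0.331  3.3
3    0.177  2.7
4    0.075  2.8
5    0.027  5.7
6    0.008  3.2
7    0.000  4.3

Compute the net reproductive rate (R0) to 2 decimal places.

lx·mx by age: 0, 1.9499, 1.0923, 0.4779, 0.21, 0.1539, 0.0256, 0
R0 = Σ lx·mx = 3.9096 → 3.91

3.91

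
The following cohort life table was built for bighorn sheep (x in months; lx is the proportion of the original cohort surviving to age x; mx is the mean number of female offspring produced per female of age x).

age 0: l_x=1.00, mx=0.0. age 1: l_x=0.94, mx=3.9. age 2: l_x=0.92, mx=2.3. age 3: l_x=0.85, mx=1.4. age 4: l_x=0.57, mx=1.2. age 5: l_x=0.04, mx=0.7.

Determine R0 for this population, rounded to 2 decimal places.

7.68

lx·mx by age: 0, 3.666, 2.116, 1.19, 0.684, 0.028
R0 = Σ lx·mx = 7.684 → 7.68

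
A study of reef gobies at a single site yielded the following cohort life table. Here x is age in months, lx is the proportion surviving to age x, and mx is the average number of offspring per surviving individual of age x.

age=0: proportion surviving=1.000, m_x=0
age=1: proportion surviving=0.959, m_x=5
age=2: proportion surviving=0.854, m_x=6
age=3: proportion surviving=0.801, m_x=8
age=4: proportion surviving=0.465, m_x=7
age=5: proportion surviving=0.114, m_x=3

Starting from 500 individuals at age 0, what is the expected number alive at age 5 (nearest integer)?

Expected survivors = N0 · l_5 = 500 × 0.114 = 57 → 57

57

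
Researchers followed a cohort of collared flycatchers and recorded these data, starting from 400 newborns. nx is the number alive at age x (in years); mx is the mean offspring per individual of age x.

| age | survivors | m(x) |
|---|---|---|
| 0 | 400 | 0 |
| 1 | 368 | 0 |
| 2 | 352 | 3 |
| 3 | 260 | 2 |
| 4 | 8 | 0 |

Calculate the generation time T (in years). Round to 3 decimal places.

lx = nx/n0 = nx/400: 1, 0.92, 0.88, 0.65, 0.02
lx·mx: 0, 0, 2.64, 1.3, 0 → R0 = 3.94
x·lx·mx: 0, 0, 5.28, 3.9, 0 → Σ = 9.18
T = 9.18 / 3.94 = 2.329949… → 2.330

2.330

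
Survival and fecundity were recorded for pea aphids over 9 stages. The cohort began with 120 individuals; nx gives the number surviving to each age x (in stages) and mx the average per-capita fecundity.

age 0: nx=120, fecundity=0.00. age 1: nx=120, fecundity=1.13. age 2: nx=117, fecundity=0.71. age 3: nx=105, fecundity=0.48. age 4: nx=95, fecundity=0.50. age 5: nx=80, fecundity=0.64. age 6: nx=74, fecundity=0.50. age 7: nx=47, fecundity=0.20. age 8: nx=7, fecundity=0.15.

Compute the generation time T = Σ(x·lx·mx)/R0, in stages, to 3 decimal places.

lx = nx/n0 = nx/120: 1, 1, 0.975, 0.875, 0.79167…, 0.66667…, 0.61667…, 0.39167…, 0.05833…
lx·mx: 0, 1.13, 0.69225, 0.42, 0.395833…, 0.426667…, 0.308333…, 0.078333…, 0.00875… → R0 = 3.460167…
x·lx·mx: 0, 1.13, 1.3845, 1.26, 1.583333…, 2.133333…, 1.85…, 0.548333…, 0.07… → Σ = 9.9595…
T = 9.9595… / 3.460167… = 2.87833… → 2.878

2.878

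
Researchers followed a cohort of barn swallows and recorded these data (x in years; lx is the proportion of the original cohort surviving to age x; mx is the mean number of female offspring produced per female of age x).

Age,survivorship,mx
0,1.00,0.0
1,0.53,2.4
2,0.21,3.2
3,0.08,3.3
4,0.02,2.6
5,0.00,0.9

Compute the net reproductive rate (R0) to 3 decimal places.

lx·mx by age: 0, 1.272, 0.672, 0.264, 0.052, 0
R0 = Σ lx·mx = 2.26 → 2.260

2.260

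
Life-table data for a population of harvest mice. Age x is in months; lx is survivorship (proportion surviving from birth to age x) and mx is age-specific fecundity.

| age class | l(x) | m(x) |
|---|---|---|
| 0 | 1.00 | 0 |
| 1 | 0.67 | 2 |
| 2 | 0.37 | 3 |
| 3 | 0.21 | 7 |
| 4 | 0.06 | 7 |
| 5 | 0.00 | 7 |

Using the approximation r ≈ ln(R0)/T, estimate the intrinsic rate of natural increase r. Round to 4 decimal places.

0.6602

R0 = Σ lx·mx = 0 + 1.34 + 1.11 + 1.47 + 0.42 + 0 = 4.34
Σ x·lx·mx = 9.65; T = 9.65/4.34 = 2.2235…
r ≈ ln(R0)/T = ln(4.34)/2.2235… = 0.660163… → 0.6602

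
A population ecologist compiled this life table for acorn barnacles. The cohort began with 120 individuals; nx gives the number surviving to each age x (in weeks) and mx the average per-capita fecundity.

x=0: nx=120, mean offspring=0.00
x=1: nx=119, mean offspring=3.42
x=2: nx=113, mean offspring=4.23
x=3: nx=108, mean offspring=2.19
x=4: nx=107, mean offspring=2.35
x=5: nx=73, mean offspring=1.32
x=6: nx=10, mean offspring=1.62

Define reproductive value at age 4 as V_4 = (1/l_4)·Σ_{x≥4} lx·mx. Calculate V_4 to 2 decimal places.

3.40

lx = nx/n0 = nx/120: 1, 0.99167…, 0.94167…, 0.9, 0.89167…, 0.60833…, 0.08333…
lx·mx for x ≥ 4: 2.095417…, 0.803…, 0.135… → sum = 3.033417…
V_4 = 3.033417… / l_4 = 3.033417… / 0.891667… = 3.401963… → 3.40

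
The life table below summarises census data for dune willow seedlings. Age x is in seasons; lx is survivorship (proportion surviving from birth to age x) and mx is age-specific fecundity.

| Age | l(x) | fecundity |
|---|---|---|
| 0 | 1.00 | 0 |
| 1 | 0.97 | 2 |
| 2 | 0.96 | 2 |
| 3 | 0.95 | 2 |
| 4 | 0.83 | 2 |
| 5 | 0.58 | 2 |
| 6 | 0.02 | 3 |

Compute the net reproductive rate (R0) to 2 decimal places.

8.64

lx·mx by age: 0, 1.94, 1.92, 1.9, 1.66, 1.16, 0.06
R0 = Σ lx·mx = 8.64 → 8.64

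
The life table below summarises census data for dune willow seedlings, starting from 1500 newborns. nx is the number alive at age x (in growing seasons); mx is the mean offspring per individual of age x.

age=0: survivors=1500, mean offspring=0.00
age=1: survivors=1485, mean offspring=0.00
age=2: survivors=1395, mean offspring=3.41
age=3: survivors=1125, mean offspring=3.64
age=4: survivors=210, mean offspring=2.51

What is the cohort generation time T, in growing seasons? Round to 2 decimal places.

lx = nx/n0 = nx/1500: 1, 0.99, 0.93, 0.75, 0.14
lx·mx: 0, 0, 3.1713, 2.73, 0.3514 → R0 = 6.2527
x·lx·mx: 0, 0, 6.3426, 8.19, 1.4056 → Σ = 15.9382
T = 15.9382 / 6.2527 = 2.549011… → 2.55

2.55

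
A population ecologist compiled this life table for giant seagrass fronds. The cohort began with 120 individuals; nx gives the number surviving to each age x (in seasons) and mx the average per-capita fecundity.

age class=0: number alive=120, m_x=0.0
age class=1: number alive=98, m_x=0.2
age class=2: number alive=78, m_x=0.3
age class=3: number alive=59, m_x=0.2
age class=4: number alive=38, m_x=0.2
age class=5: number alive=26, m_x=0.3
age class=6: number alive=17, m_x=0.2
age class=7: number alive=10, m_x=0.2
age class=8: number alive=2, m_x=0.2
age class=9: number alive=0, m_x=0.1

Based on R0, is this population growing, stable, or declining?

declining

lx = nx/n0 = nx/120: 1, 0.81667…, 0.65, 0.49167…, 0.31667…, 0.21667…, 0.14167…, 0.08333…, 0.01667…, 0
R0 = Σ lx·mx = 0 + 0.163333… + 0.195 + 0.098333… + 0.063333… + 0.065… + 0.028333… + 0.016667… + 0.003333… + 0 = 0.633333…
R0 < 1, so the population is declining.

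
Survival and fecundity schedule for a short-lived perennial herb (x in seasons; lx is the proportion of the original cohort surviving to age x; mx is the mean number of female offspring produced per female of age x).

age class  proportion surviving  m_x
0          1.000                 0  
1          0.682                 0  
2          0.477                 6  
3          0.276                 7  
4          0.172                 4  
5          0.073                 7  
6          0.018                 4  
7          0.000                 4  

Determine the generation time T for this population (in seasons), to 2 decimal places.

lx·mx: 0, 0, 2.862, 1.932, 0.688, 0.511, 0.072, 0 → R0 = 6.065
x·lx·mx: 0, 0, 5.724, 5.796, 2.752, 2.555, 0.432, 0 → Σ = 17.259
T = 17.259 / 6.065 = 2.845672… → 2.85

2.85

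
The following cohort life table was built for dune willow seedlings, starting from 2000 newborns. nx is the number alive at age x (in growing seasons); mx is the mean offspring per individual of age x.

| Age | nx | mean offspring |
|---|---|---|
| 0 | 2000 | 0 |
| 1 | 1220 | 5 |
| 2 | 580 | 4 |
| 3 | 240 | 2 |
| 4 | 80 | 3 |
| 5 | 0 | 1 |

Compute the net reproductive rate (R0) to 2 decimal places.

lx = nx/n0 = nx/2000: 1, 0.61, 0.29, 0.12, 0.04, 0
lx·mx by age: 0, 3.05, 1.16, 0.24, 0.12, 0
R0 = Σ lx·mx = 4.57 → 4.57

4.57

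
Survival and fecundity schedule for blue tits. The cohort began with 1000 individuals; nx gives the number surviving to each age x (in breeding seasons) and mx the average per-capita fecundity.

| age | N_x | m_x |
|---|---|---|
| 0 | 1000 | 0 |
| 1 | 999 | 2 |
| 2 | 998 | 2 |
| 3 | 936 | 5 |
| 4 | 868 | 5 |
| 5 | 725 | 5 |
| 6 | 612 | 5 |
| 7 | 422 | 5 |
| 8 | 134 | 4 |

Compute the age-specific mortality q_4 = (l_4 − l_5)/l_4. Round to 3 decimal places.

lx = nx/n0 = nx/1000: 1, 0.999, 0.998, 0.936, 0.868, 0.725, 0.612, 0.422, 0.134
q_4 = (l_4 − l_5) / l_4 = (0.868 − 0.725) / 0.868
     = 0.143 / 0.868 = 0.164747… → 0.165

0.165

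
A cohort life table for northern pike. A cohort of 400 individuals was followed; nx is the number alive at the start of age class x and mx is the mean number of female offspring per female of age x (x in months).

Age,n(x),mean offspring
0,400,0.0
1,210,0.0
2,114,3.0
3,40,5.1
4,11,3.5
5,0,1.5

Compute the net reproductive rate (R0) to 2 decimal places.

lx = nx/n0 = nx/400: 1, 0.525, 0.285, 0.1, 0.0275, 0
lx·mx by age: 0, 0, 0.855, 0.51, 0.09625, 0
R0 = Σ lx·mx = 1.46125 → 1.46

1.46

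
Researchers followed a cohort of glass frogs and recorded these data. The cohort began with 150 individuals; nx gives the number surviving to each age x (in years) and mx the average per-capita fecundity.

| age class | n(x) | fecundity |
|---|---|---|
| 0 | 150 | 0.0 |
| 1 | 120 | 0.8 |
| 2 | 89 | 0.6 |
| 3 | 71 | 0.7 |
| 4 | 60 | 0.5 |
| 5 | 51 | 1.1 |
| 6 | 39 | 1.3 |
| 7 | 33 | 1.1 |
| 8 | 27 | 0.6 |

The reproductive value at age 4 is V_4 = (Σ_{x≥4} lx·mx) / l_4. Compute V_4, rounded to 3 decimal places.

lx = nx/n0 = nx/150: 1, 0.8, 0.59333…, 0.47333…, 0.4, 0.34, 0.26, 0.22, 0.18
lx·mx for x ≥ 4: 0.2, 0.374, 0.338, 0.242, 0.108 → sum = 1.262
V_4 = 1.262 / l_4 = 1.262 / 0.4 = 3.155 → 3.155

3.155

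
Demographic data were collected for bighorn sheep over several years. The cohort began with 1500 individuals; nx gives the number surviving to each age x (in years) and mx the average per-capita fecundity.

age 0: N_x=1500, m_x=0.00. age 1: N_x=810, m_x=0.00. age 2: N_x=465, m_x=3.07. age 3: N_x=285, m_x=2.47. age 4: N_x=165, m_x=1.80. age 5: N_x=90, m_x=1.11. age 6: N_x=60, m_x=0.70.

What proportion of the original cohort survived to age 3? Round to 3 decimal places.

l_3 = n_3/n_0 = 285/1500 = 0.19 → 0.190

0.190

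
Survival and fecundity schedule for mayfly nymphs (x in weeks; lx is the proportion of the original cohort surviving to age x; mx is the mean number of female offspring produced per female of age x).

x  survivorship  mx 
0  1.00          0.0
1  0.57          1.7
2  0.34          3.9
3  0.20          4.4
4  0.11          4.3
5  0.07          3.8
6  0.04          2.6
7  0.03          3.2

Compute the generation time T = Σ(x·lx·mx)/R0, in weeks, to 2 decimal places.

2.62

lx·mx: 0, 0.969, 1.326, 0.88, 0.473, 0.266, 0.104, 0.096 → R0 = 4.114
x·lx·mx: 0, 0.969, 2.652, 2.64, 1.892, 1.33, 0.624, 0.672 → Σ = 10.779
T = 10.779 / 4.114 = 2.620078… → 2.62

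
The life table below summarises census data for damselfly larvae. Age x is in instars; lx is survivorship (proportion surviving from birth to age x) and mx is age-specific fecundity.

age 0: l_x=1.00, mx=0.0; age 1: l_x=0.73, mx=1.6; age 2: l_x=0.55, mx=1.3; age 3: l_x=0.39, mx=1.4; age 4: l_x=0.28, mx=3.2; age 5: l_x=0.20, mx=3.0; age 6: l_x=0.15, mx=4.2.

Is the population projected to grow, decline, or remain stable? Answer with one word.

R0 = Σ lx·mx = 0 + 1.168 + 0.715 + 0.546 + 0.896 + 0.6 + 0.63 = 4.555
R0 > 1, so the population is growing.

growing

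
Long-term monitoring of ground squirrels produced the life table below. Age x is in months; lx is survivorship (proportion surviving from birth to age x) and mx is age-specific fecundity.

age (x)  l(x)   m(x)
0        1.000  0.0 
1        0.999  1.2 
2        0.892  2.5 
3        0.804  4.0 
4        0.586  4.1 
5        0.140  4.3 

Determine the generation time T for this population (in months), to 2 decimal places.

lx·mx: 0, 1.1988, 2.23, 3.216, 2.4026, 0.602 → R0 = 9.6494
x·lx·mx: 0, 1.1988, 4.46, 9.648, 9.6104, 3.01 → Σ = 27.9272
T = 27.9272 / 9.6494 = 2.89419… → 2.89

2.89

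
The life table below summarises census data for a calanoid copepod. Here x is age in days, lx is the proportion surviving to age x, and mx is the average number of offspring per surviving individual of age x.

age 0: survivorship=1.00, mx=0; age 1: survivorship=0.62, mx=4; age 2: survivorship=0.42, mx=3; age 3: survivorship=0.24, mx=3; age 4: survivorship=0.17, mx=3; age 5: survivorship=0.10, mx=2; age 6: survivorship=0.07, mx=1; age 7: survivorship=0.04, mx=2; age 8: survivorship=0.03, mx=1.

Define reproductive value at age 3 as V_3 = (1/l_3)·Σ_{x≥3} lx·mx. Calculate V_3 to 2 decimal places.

6.71

lx·mx for x ≥ 3: 0.72, 0.51, 0.2, 0.07, 0.08, 0.03 → sum = 1.61
V_3 = 1.61 / l_3 = 1.61 / 0.24 = 6.708333… → 6.71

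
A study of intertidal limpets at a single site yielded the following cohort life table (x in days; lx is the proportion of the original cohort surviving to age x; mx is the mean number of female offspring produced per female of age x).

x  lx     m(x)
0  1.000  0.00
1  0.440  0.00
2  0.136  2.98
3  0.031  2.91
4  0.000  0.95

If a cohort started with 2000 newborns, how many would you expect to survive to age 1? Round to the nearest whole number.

880

Expected survivors = N0 · l_1 = 2000 × 0.440 = 880 → 880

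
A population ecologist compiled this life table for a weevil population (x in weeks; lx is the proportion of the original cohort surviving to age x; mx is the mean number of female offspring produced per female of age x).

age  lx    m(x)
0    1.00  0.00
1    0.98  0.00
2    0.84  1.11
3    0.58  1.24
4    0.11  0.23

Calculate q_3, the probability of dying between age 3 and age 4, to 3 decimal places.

q_3 = (l_3 − l_4) / l_3 = (0.58 − 0.11) / 0.58
     = 0.47 / 0.58 = 0.810345… → 0.810

0.810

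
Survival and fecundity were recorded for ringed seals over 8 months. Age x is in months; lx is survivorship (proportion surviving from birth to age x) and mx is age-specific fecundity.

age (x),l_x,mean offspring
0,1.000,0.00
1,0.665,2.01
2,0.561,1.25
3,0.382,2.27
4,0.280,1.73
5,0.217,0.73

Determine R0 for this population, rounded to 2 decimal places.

lx·mx by age: 0, 1.33665, 0.70125, 0.86714, 0.4844, 0.15841
R0 = Σ lx·mx = 3.54785 → 3.55

3.55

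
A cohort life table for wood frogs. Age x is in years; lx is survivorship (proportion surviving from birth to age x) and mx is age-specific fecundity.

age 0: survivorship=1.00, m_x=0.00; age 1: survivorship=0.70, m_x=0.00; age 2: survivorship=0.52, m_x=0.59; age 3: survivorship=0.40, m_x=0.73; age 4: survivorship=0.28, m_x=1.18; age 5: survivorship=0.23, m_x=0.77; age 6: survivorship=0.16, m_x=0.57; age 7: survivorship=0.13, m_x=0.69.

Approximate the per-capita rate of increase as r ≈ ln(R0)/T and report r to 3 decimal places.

0.067

R0 = Σ lx·mx = 0 + 0 + 0.3068 + 0.292 + 0.3304 + 0.1771 + 0.0912 + 0.0897 = 1.2872
Σ x·lx·mx = 4.8718; T = 4.8718/1.2872 = 3.7848…
r ≈ ln(R0)/T = ln(1.2872)/3.7848… = 0.06671… → 0.067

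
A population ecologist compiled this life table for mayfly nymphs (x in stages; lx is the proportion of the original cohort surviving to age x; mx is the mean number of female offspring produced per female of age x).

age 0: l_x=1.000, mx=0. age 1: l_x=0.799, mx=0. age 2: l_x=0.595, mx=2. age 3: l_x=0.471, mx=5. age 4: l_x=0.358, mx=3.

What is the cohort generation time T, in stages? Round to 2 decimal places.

2.97

lx·mx: 0, 0, 1.19, 2.355, 1.074 → R0 = 4.619
x·lx·mx: 0, 0, 2.38, 7.065, 4.296 → Σ = 13.741
T = 13.741 / 4.619 = 2.974886… → 2.97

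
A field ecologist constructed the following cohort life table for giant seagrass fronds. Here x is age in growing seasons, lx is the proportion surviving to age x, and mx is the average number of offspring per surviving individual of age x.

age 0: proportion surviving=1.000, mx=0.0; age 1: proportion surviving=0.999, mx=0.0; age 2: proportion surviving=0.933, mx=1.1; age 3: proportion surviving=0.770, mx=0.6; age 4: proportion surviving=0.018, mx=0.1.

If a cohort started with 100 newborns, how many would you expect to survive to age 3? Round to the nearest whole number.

Expected survivors = N0 · l_3 = 100 × 0.770 = 77 → 77

77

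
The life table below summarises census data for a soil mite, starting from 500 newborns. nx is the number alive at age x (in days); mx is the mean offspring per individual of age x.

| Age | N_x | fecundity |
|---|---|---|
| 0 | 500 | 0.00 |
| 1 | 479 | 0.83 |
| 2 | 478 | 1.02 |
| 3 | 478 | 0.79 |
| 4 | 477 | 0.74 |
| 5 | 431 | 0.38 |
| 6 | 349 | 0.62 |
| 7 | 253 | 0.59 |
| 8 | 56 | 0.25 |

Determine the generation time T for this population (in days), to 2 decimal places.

3.33

lx = nx/n0 = nx/500: 1, 0.958, 0.956, 0.956, 0.954, 0.862, 0.698, 0.506, 0.112
lx·mx: 0, 0.79514, 0.97512, 0.75524, 0.70596, 0.32756, 0.43276, 0.29854, 0.028 → R0 = 4.31832
x·lx·mx: 0, 0.79514, 1.95024, 2.26572, 2.82384, 1.6378, 2.59656, 2.08978, 0.224 → Σ = 14.38308
T = 14.38308 / 4.31832 = 3.330712… → 3.33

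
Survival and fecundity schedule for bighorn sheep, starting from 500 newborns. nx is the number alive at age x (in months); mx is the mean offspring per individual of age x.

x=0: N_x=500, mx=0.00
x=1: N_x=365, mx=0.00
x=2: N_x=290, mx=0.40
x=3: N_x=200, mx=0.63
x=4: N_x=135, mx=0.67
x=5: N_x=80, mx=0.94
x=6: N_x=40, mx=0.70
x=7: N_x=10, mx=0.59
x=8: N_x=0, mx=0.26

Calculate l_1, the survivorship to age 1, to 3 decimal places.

0.730

l_1 = n_1/n_0 = 365/500 = 0.73 → 0.730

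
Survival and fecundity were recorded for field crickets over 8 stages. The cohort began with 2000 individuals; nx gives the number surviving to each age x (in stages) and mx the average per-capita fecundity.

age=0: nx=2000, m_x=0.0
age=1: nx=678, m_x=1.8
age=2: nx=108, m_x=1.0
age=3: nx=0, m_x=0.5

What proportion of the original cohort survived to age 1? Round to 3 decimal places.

0.339

l_1 = n_1/n_0 = 678/2000 = 0.339 → 0.339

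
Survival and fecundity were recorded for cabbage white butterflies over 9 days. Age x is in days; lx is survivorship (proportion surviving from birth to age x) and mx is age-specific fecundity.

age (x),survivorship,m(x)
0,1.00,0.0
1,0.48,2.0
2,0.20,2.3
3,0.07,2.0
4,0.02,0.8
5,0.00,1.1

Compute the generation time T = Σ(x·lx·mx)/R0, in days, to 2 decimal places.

lx·mx: 0, 0.96, 0.46, 0.14, 0.016, 0 → R0 = 1.576
x·lx·mx: 0, 0.96, 0.92, 0.42, 0.064, 0 → Σ = 2.364
T = 2.364 / 1.576 = 1.5 → 1.50

1.50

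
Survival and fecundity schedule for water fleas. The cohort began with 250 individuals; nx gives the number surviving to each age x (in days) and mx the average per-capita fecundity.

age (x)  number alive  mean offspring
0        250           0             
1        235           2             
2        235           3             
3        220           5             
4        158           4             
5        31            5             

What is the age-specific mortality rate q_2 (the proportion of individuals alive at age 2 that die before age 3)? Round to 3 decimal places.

0.064

lx = nx/n0 = nx/250: 1, 0.94, 0.94, 0.88, 0.632, 0.124
q_2 = (l_2 − l_3) / l_2 = (0.94 − 0.88) / 0.94
     = 0.06 / 0.94 = 0.06383… → 0.064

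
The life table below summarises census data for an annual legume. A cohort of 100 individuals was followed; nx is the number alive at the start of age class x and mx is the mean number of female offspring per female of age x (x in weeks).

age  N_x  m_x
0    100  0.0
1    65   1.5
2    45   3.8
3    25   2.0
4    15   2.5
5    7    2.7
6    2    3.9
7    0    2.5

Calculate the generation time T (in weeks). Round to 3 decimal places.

2.302

lx = nx/n0 = nx/100: 1, 0.65, 0.45, 0.25, 0.15, 0.07, 0.02, 0
lx·mx: 0, 0.975, 1.71, 0.5, 0.375, 0.189, 0.078, 0 → R0 = 3.827
x·lx·mx: 0, 0.975, 3.42, 1.5, 1.5, 0.945, 0.468, 0 → Σ = 8.808
T = 8.808 / 3.827 = 2.301542… → 2.302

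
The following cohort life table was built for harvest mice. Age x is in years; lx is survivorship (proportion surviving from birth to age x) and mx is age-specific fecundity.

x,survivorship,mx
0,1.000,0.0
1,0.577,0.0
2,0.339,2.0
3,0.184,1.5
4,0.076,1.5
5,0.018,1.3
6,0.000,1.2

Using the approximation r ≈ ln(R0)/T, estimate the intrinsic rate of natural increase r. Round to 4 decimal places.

R0 = Σ lx·mx = 0 + 0 + 0.678 + 0.276 + 0.114 + 0.0234 + 0 = 1.0914
Σ x·lx·mx = 2.757; T = 2.757/1.0914 = 2.52611…
r ≈ ln(R0)/T = ln(1.0914)/2.52611… = 0.034623… → 0.0346

0.0346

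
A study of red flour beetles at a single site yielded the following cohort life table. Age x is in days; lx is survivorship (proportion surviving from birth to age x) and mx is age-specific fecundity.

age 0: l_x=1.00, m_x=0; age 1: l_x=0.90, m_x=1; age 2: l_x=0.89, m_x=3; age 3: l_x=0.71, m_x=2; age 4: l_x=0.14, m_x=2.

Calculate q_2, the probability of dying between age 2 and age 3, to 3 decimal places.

q_2 = (l_2 − l_3) / l_2 = (0.89 − 0.71) / 0.89
     = 0.18 / 0.89 = 0.202247… → 0.202

0.202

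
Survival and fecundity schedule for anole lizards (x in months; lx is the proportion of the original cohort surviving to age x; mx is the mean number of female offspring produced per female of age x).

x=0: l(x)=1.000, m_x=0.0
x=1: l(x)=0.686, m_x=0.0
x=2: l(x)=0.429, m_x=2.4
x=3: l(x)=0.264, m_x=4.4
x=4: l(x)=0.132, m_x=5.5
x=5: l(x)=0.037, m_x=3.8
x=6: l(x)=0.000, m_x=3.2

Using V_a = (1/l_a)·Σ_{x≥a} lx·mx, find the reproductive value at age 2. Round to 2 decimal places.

lx·mx for x ≥ 2: 1.0296, 1.1616, 0.726, 0.1406, 0 → sum = 3.0578
V_2 = 3.0578 / l_2 = 3.0578 / 0.429 = 7.127739… → 7.13

7.13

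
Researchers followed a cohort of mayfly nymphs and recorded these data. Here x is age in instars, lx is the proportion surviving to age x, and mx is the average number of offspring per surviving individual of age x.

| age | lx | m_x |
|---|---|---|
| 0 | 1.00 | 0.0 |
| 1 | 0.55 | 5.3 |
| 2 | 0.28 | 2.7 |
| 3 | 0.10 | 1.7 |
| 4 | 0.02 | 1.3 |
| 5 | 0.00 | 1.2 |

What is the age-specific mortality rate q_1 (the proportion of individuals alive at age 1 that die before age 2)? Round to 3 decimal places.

0.491

q_1 = (l_1 − l_2) / l_1 = (0.55 − 0.28) / 0.55
     = 0.27 / 0.55 = 0.490909… → 0.491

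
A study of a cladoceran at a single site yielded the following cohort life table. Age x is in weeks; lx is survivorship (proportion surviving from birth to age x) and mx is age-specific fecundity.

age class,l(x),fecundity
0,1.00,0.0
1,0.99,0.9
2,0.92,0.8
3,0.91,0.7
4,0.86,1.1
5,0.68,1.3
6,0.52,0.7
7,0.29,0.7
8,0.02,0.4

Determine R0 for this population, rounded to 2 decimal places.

lx·mx by age: 0, 0.891, 0.736, 0.637, 0.946, 0.884, 0.364, 0.203, 0.008
R0 = Σ lx·mx = 4.669 → 4.67

4.67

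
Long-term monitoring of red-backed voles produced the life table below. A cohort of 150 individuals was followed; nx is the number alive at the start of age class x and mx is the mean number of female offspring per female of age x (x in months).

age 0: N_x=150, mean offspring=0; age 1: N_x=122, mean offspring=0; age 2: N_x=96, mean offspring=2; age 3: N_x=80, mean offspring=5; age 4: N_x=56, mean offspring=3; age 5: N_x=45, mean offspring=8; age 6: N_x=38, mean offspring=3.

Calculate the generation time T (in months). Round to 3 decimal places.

3.841

lx = nx/n0 = nx/150: 1, 0.81333…, 0.64, 0.53333…, 0.37333…, 0.3, 0.25333…
lx·mx: 0, 0, 1.28, 2.666667…, 1.12…, 2.4, 0.76… → R0 = 8.226667…
x·lx·mx: 0, 0, 2.56, 8…, 4.48…, 12, 4.56… → Σ = 31.6…
T = 31.6… / 8.226667… = 3.841167… → 3.841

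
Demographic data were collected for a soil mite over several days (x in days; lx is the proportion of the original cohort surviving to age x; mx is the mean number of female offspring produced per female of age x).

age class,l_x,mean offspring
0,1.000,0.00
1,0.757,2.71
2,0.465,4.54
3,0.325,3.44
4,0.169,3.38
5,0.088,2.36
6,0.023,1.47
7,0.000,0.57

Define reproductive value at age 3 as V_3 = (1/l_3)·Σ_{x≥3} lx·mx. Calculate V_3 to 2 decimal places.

5.94

lx·mx for x ≥ 3: 1.118, 0.57122, 0.20768, 0.03381, 0 → sum = 1.93071
V_3 = 1.93071 / l_3 = 1.93071 / 0.325 = 5.940646… → 5.94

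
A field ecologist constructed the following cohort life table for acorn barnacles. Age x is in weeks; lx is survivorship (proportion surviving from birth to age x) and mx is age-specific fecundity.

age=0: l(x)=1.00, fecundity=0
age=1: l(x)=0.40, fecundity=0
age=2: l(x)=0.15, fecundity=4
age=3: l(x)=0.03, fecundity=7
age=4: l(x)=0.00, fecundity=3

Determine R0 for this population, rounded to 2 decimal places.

0.81

lx·mx by age: 0, 0, 0.6, 0.21, 0
R0 = Σ lx·mx = 0.81 → 0.81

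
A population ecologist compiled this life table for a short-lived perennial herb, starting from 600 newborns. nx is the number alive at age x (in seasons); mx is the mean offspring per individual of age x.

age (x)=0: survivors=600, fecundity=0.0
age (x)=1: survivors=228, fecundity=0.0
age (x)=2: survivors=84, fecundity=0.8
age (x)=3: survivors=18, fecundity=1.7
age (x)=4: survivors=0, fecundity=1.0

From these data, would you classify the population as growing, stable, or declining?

lx = nx/n0 = nx/600: 1, 0.38, 0.14, 0.03, 0
R0 = Σ lx·mx = 0 + 0 + 0.112 + 0.051 + 0 = 0.163
R0 < 1, so the population is declining.

declining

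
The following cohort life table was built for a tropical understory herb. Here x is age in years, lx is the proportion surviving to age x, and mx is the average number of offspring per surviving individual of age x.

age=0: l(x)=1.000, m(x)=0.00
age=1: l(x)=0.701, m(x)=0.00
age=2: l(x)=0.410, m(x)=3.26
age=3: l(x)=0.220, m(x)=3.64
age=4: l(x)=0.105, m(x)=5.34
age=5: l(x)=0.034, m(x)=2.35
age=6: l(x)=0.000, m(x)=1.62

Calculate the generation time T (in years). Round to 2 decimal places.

2.78

lx·mx: 0, 0, 1.3366, 0.8008, 0.5607, 0.0799, 0 → R0 = 2.778
x·lx·mx: 0, 0, 2.6732, 2.4024, 2.2428, 0.3995, 0 → Σ = 7.7179
T = 7.7179 / 2.778 = 2.778222… → 2.78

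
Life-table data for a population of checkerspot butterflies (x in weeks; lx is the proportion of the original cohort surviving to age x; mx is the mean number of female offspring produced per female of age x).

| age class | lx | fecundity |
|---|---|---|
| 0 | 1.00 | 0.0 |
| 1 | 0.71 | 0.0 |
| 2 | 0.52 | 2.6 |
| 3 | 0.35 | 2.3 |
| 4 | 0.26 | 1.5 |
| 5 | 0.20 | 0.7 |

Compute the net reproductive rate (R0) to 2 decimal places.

2.69

lx·mx by age: 0, 0, 1.352, 0.805, 0.39, 0.14
R0 = Σ lx·mx = 2.687 → 2.69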